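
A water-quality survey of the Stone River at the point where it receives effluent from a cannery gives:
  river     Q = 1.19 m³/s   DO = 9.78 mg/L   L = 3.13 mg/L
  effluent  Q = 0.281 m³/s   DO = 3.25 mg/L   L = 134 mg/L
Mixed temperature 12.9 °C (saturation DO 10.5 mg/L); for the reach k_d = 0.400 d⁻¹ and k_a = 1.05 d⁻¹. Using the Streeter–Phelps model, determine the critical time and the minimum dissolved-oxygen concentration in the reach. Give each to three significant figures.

t_c ≈ 1.30 d; minimum DO ≈ 4.13 mg/L

Mixed DO = (1.19×9.78 + 0.281×3.25)/(1.19+0.281) = 12.55/1.471 = 8.533 mg/L.
Mixed L₀ = (1.19×3.13 + 0.281×134)/(1.471) = 41.38/1.471 = 28.13 mg/L.
Initial deficit D₀ = C_s − DO₀ = 10.5 − 8.533 = 1.967 mg/L.
t_c = (1/0.6500) ln[(1.05/0.400)(1 − 1.967×0.6500/(0.400×28.13))] = 1.538 × ln(2.327) = 1.299 d.
D_c = (0.400/1.05) × 28.13 × e^(−0.400×1.299) = 0.3810 × 28.13 × 0.5947 = 6.373 mg/L.
Minimum DO = 10.5 − 6.373 = 4.127 mg/L.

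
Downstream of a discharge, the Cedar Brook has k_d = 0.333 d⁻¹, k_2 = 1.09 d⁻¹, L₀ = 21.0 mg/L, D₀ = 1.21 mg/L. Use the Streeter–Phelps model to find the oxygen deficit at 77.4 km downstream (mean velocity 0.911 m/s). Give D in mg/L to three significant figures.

D ≈ 3.91 mg/L

Travel time t = x/v = 77.4 km / (0.911 m/s) = 77400 m / 0.911 m/s = 84960 s = 0.9834 d.
k_d L₀/(k_2−k_d) = 0.333×21.0/(1.09−0.333) = 6.993/0.7570 = 9.238 mg/L.
e^(−k_d t) = e^(−0.333×0.9834) = 0.7208; e^(−k_2 t) = e^(−1.09×0.9834) = 0.3424.
D = 9.238 × (0.7208 − 0.3424) + 1.21 × 0.3424 = 3.495 + 0.4143 = 3.910 mg/L.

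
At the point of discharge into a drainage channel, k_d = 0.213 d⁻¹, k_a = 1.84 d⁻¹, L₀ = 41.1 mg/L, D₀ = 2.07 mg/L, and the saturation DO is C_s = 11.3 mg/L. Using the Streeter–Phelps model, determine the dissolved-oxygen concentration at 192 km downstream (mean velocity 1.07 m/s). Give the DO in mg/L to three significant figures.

Travel time t = x/v = 192 km / (1.07 m/s) = 192000 m / 1.07 m/s = 179400 s = 2.077 d.
k_d L₀/(k_a−k_d) = 0.213×41.1/(1.84−0.213) = 8.754/1.627 = 5.381 mg/L.
e^(−k_d t) = e^(−0.213×2.077) = 0.6425; e^(−k_a t) = e^(−1.84×2.077) = 0.02190.
D = 5.381 × (0.6425 − 0.02190) + 2.07 × 0.02190 = 3.339 + 0.04533 = 3.385 mg/L.
DO = C_s − D = 11.3 − 3.385 = 7.915 mg/L.

DO ≈ 7.92 mg/L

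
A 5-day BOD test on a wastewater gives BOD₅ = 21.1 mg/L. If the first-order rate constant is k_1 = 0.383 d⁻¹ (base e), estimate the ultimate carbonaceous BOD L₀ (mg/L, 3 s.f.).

L₀ ≈ 24.7 mg/L

BOD₅ = L₀(1 − e^(−5k_1)) ⇒ L₀ = BOD₅ / (1 − e^(−5×0.383))
= 21.1 / (1 − 0.1473) = 21.1 / 0.8527 = 24.75 mg/L.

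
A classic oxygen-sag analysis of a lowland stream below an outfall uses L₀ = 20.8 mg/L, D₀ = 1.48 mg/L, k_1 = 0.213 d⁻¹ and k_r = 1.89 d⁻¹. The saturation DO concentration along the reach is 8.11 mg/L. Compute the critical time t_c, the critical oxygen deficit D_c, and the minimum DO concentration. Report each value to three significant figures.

At the critical point dD/dt = 0, so k_1 L₀ e^(−k_1 t) = k_r D. Substituting D(t) from the Streeter–Phelps equation and solving for t gives
t_c = ln[(k_r/k_1)(1 − D₀(k_r−k_1)/(k_1 L₀))] / (k_r−k_1).
Here k_r−k_1 = 1.677 d⁻¹ and 1 − D₀(k_r−k_1)/(k_1 L₀) = 1 − 1.48×1.677/(0.213×20.8) = 0.4398, so
t_c = ln(8.873 × 0.4398) / 1.677 = 1.362 / 1.677 = 0.8119 d.
D_c = (k_1/k_r) L₀ e^(−k_1 t_c) = (0.213/1.89) × 20.8 × e^(−0.213×0.8119) = 0.1127 × 20.8 × 0.8412 = 1.972 mg/L.
Minimum DO = C_s − D_c = 8.11 − 1.972 = 6.138 mg/L.

t_c ≈ 0.812 d; D_c ≈ 1.97 mg/L; min DO ≈ 6.14 mg/L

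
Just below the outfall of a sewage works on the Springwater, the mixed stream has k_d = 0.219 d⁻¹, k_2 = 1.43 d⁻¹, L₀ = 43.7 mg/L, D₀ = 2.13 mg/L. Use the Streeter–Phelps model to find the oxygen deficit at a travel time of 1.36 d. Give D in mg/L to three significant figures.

k_d L₀/(k_2−k_d) = 0.219×43.7/(1.43−0.219) = 9.570/1.211 = 7.903 mg/L.
e^(−k_d t) = e^(−0.219×1.360) = 0.7424; e^(−k_2 t) = e^(−1.43×1.360) = 0.1430.
D = 7.903 × (0.7424 − 0.1430) + 2.13 × 0.1430 = 4.737 + 0.3046 = 5.042 mg/L.

D ≈ 5.04 mg/L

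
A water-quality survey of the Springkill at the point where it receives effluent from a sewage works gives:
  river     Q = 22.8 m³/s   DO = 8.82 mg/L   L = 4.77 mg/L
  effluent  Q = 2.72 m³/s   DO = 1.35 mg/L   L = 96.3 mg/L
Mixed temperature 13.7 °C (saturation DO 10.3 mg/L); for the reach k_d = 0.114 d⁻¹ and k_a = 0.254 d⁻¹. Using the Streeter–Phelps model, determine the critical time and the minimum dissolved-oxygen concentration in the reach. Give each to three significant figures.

t_c ≈ 4.20 d; minimum DO ≈ 6.26 mg/L

Mixed DO = (22.8×8.82 + 2.72×1.35)/(22.8+2.72) = 204.8/25.52 = 8.024 mg/L.
Mixed L₀ = (22.8×4.77 + 2.72×96.3)/(25.52) = 370.7/25.52 = 14.53 mg/L.
Initial deficit D₀ = C_s − DO₀ = 10.3 − 8.024 = 2.276 mg/L.
t_c = (1/0.1400) ln[(0.254/0.114)(1 − 2.276×0.1400/(0.114×14.53))] = 7.143 × ln(1.799) = 4.196 d.
D_c = (0.114/0.254) × 14.53 × e^(−0.114×4.196) = 0.4488 × 14.53 × 0.6198 = 4.041 mg/L.
Minimum DO = 10.3 − 4.041 = 6.259 mg/L.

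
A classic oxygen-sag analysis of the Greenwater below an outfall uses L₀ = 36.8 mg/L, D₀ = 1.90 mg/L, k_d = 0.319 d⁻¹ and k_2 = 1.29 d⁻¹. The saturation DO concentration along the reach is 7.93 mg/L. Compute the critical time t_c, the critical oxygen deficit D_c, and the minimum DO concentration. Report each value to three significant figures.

t_c ≈ 1.26 d; D_c ≈ 6.08 mg/L; min DO ≈ 1.85 mg/L

With k_2/k_d = 4.044 and 1 − D₀(k_2−k_d)/(k_d L₀) = 0.8428,
t_c = ln(4.044 × 0.8428) / (1.29 − 0.319) = ln(3.408) / 0.9710 = 1.226/0.9710 = 1.263 d.
D_c = (k_d/k_2) L₀ e^(−k_d t_c) = (0.319/1.29) × 36.8 × e^(−0.319×1.263) = 0.2473 × 36.8 × 0.6684 = 6.083 mg/L.
Minimum DO = C_s − D_c = 7.93 − 6.083 = 1.847 mg/L.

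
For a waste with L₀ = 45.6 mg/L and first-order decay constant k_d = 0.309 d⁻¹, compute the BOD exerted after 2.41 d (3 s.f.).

y_t = L₀(1 − e^(−k_d t)) = 45.6 × (1 − e^(−0.309×2.41))
= 45.6 × (1 − 0.4749) = 45.6 × 0.5251 = 23.95 mg/L.

y ≈ 23.9 mg/L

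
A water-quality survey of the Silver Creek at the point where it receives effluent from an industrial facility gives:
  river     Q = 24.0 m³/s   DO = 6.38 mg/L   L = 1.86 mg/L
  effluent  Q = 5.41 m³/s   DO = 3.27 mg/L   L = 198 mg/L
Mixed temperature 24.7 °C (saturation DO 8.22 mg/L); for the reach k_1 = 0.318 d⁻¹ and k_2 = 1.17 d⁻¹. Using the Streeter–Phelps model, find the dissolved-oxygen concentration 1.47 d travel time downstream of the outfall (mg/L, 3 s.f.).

Mixed DO = (24.0×6.38 + 5.41×3.27)/(24.0+5.41) = 170.8/29.41 = 5.808 mg/L.
Mixed L₀ = (24.0×1.86 + 5.41×198)/(29.41) = 1116/29.41 = 37.94 mg/L.
Initial deficit D₀ = C_s − DO₀ = 8.22 − 5.808 = 2.412 mg/L.
D(1.47) = [0.318×37.94/(1.17−0.318)](e^(−0.318×1.47) − e^(−1.17×1.47)) + 2.412 e^(−1.17×1.47)
= 14.16 × (0.6266 − 0.1791) + 2.412 × 0.1791 = 6.769 mg/L.
DO = 8.22 − 6.769 = 1.451 mg/L.

DO ≈ 1.45 mg/L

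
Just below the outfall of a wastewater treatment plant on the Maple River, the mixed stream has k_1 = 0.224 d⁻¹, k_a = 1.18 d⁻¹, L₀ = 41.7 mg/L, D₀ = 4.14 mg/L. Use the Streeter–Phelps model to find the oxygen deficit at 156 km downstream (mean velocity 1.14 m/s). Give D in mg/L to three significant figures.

Travel time t = x/v = 156 km / (1.14 m/s) = 156000 m / 1.14 m/s = 136800 s = 1.584 d.
k_1 L₀/(k_a−k_1) = 0.224×41.7/(1.18−0.224) = 9.341/0.9560 = 9.771 mg/L.
e^(−k_1 t) = e^(−0.224×1.584) = 0.7013; e^(−k_a t) = e^(−1.18×1.584) = 0.1543.
D = 9.771 × (0.7013 − 0.1543) + 4.14 × 0.1543 = 5.345 + 0.6388 = 5.984 mg/L.

D ≈ 5.98 mg/L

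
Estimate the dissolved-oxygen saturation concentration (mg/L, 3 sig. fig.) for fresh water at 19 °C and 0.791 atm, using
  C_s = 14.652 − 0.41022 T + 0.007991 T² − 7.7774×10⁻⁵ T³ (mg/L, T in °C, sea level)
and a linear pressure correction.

C_s ≈ 7.28 mg/L

At sea level: C_s = 14.652 − 0.41022×19 + 0.007991×19² − 7.7774×10⁻⁵×19³ = 9.209 mg/L.
Pressure correction: C_s' = 9.209 × 0.791 = 7.284 mg/L.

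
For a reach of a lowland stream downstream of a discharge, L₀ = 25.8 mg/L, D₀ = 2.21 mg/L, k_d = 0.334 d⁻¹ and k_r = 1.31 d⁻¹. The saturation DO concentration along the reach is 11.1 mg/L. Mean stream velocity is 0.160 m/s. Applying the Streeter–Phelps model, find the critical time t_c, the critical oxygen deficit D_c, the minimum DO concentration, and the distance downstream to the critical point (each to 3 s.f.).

t_c = [1/(k_r−k_d)] ln[(k_r/k_d)(1 − D₀(k_r−k_d)/(k_d L₀))]
= [1/(1.31−0.334)] ln[(1.31/0.334)(1 − 2.21×0.9760/(0.334×25.8))]
= (1/0.9760) ln[3.922 × 0.7497] = 1.025 × ln(2.940) = 1.025 × 1.079 = 1.105 d.
L(t_c) = L₀ e^(−k_d t_c) = 25.8 × 0.6914 = 17.84 mg/L, and at the critical point k_r D_c = k_d L, so D_c = (0.334/1.31) × 17.84 = 4.548 mg/L.
Minimum DO = C_s − D_c = 11.1 − 4.548 = 6.552 mg/L.
x_c = v t_c = 0.160 m/s × 1.105 d × 86400 s/d = 15280 m ≈ 15.3 km.

t_c ≈ 1.11 d; D_c ≈ 4.55 mg/L; min DO ≈ 6.55 mg/L; x_c ≈ 15.3 km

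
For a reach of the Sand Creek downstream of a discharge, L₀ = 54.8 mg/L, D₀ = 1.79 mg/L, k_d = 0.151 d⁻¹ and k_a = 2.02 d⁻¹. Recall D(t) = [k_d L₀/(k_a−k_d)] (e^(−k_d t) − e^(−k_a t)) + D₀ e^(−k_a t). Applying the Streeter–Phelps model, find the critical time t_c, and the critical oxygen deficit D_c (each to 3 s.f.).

With k_a/k_d = 13.38 and 1 − D₀(k_a−k_d)/(k_d L₀) = 0.5957,
t_c = ln(13.38 × 0.5957) / (2.02 − 0.151) = ln(7.969) / 1.869 = 2.076/1.869 = 1.111 d.
D_c = (k_d/k_a) L₀ e^(−k_d t_c) = (0.151/2.02) × 54.8 × e^(−0.151×1.111) = 0.07475 × 54.8 × 0.8456 = 3.464 mg/L.

t_c ≈ 1.11 d; D_c ≈ 3.46 mg/L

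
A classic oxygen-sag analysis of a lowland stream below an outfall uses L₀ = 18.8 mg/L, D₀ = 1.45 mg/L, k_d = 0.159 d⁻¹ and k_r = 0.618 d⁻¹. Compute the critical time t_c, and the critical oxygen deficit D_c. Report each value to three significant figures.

t_c = [1/(k_r−k_d)] ln[(k_r/k_d)(1 − D₀(k_r−k_d)/(k_d L₀))]
= [1/(0.618−0.159)] ln[(0.618/0.159)(1 − 1.45×0.4590/(0.159×18.8))]
= (1/0.4590) ln[3.887 × 0.7773] = 2.179 × ln(3.021) = 2.179 × 1.106 = 2.409 d.
D_c = (k_d/k_r) L₀ e^(−k_d t_c) = (0.159/0.618) × 18.8 × e^(−0.159×2.409) = 0.2573 × 18.8 × 0.6818 = 3.298 mg/L.

t_c ≈ 2.41 d; D_c ≈ 3.30 mg/L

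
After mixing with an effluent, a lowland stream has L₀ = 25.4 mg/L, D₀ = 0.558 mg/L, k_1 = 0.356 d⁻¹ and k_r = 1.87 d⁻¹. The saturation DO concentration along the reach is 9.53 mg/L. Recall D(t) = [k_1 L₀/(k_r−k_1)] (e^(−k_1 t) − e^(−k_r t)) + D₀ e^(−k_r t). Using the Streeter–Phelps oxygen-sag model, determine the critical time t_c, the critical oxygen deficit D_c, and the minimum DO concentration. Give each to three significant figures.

t_c = [1/(k_r−k_1)] ln[(k_r/k_1)(1 − D₀(k_r−k_1)/(k_1 L₀))]
= [1/(1.87−0.356)] ln[(1.87/0.356)(1 − 0.558×1.514/(0.356×25.4))]
= (1/1.514) ln[5.253 × 0.9066] = 0.6605 × ln(4.762) = 0.6605 × 1.561 = 1.031 d.
L(t_c) = L₀ e^(−k_1 t_c) = 25.4 × 0.6928 = 17.60 mg/L, and at the critical point k_r D_c = k_1 L, so D_c = (0.356/1.87) × 17.60 = 3.350 mg/L.
Minimum DO = C_s − D_c = 9.53 − 3.350 = 6.180 mg/L.

t_c ≈ 1.03 d; D_c ≈ 3.35 mg/L; min DO ≈ 6.18 mg/L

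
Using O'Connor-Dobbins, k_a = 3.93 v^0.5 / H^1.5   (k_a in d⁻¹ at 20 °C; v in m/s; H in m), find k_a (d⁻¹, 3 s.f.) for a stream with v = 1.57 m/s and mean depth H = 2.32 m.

k_a = 3.93 × 1.57^0.5 / 2.32^1.5 = 3.93 × 1.253 / 3.534 = 1.394 d⁻¹.

k_a ≈ 1.39 d⁻¹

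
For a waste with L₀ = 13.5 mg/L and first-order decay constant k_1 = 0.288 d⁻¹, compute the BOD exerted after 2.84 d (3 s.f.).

y_t = L₀(1 − e^(−k_1 t)) = 13.5 × (1 − e^(−0.288×2.84))
= 13.5 × (1 − 0.4413) = 13.5 × 0.5587 = 7.542 mg/L.

y ≈ 7.54 mg/L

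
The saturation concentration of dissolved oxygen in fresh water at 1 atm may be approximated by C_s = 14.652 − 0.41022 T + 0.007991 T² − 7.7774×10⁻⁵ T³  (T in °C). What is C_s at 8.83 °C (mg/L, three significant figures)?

C_s ≈ 11.6 mg/L

C_s = 14.652 − 0.41022×8.83 + 0.007991×8.83² − 7.7774×10⁻⁵×8.83³ = 11.60 mg/L.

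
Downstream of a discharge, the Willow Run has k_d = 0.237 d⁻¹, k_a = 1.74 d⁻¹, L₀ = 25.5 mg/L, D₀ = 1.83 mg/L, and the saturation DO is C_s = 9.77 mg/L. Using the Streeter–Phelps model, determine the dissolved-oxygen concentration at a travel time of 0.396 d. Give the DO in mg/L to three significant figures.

DO ≈ 7.21 mg/L

k_d L₀/(k_a−k_d) = 0.237×25.5/(1.74−0.237) = 6.043/1.503 = 4.021 mg/L.
e^(−k_d t) = e^(−0.237×0.3960) = 0.9104; e^(−k_a t) = e^(−1.74×0.3960) = 0.5021.
D = 4.021 × (0.9104 − 0.5021) + 1.83 × 0.5021 = 1.642 + 0.9188 = 2.561 mg/L.
DO = C_s − D = 9.77 − 2.561 = 7.209 mg/L.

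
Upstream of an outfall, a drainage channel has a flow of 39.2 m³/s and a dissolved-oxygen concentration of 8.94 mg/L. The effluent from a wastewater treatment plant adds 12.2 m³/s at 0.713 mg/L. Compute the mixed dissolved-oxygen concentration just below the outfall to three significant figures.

Flow-weighted mixing: C = (Q_r C_r + Q_w C_w)/(Q_r + Q_w)
= (39.2×8.94 + 12.2×0.713)/(39.2 + 12.2) = 359.1/51.40 = 6.987 mg/L.

6.99 mg/L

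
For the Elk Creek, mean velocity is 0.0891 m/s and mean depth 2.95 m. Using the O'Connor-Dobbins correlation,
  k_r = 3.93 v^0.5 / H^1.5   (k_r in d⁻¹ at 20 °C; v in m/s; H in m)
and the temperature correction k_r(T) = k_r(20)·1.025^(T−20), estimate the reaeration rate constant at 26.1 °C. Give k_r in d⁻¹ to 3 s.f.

k_r ≈ 0.269 d⁻¹

k_r(20) = 3.93 × 0.0891^0.5 / 2.95^1.5 = 3.93 × 0.2985 / 5.067 = 0.2315 d⁻¹.
k_r(26.1) = 0.2315 × 1.025^(26.1−20) = 0.2315 × 1.163 = 0.2692 d⁻¹.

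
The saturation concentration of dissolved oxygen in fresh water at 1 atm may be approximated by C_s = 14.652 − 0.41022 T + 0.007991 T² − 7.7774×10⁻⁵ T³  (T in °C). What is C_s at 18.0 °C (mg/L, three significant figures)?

C_s ≈ 9.40 mg/L

C_s = 14.652 − 0.41022×18.0 + 0.007991×18.0² − 7.7774×10⁻⁵×18.0³ = 9.404 mg/L.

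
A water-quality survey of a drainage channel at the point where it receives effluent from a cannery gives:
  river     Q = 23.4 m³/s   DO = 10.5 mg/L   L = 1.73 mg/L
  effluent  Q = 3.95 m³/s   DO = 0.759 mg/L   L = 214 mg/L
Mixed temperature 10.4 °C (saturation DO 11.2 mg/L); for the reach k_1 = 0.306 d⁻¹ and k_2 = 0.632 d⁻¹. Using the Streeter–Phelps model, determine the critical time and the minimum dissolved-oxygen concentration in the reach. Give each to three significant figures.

Mixed DO = (23.4×10.5 + 3.95×0.759)/(23.4+3.95) = 248.7/27.35 = 9.093 mg/L.
Mixed L₀ = (23.4×1.73 + 3.95×214)/(27.35) = 885.8/27.35 = 32.39 mg/L.
Initial deficit D₀ = C_s − DO₀ = 11.2 − 9.093 = 2.107 mg/L.
t_c = (1/0.3260) ln[(0.632/0.306)(1 − 2.107×0.3260/(0.306×32.39))] = 3.067 × ln(1.922) = 2.005 d.
D_c = (0.306/0.632) × 32.39 × e^(−0.306×2.005) = 0.4842 × 32.39 × 0.5415 = 8.491 mg/L.
Minimum DO = 11.2 − 8.491 = 2.709 mg/L.

t_c ≈ 2.00 d; minimum DO ≈ 2.71 mg/L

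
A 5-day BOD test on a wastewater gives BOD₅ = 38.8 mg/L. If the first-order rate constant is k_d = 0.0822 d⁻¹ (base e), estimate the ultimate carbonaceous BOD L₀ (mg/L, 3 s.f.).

BOD₅ = L₀(1 − e^(−5k_d)) ⇒ L₀ = BOD₅ / (1 − e^(−5×0.0822))
= 38.8 / (1 − 0.6630) = 38.8 / 0.3370 = 115.1 mg/L.

L₀ ≈ 115 mg/L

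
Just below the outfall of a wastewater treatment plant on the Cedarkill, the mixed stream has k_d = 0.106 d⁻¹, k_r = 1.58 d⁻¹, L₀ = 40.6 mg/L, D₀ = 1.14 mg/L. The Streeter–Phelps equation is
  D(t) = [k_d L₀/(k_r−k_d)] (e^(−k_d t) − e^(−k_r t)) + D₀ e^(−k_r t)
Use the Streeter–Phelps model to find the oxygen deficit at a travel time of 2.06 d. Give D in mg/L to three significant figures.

D ≈ 2.28 mg/L

k_d L₀/(k_r−k_d) = 0.106×40.6/(1.58−0.106) = 4.304/1.474 = 2.920 mg/L.
e^(−k_d t) = e^(−0.106×2.060) = 0.8038; e^(−k_r t) = e^(−1.58×2.060) = 0.03859.
D = 2.920 × (0.8038 − 0.03859) + 1.14 × 0.03859 = 2.234 + 0.04399 = 2.278 mg/L.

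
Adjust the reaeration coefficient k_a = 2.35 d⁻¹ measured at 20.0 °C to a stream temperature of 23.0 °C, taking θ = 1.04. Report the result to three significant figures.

k_a ≈ 2.64 d⁻¹

k_a(T₂) = k_a(T₁) · θ^(T₂−T₁) = 2.35 × 1.04^(23.0−20.0)
= 2.35 × 1.04^3.00 = 2.35 × 1.125 = 2.643 d⁻¹.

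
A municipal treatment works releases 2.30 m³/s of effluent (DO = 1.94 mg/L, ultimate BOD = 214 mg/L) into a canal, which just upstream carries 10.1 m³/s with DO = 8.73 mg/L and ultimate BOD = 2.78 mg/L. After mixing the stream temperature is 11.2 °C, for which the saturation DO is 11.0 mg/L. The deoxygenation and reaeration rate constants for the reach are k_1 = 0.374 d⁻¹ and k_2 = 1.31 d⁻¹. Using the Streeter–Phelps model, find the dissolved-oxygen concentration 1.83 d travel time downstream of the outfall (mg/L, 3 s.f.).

DO ≈ 3.75 mg/L

Mixed DO = (10.1×8.73 + 2.30×1.94)/(10.1+2.30) = 92.64/12.40 = 7.471 mg/L.
Mixed L₀ = (10.1×2.78 + 2.30×214)/(12.40) = 520.3/12.40 = 41.96 mg/L.
Initial deficit D₀ = C_s − DO₀ = 11.0 − 7.471 = 3.529 mg/L.
D(1.83) = [0.374×41.96/(1.31−0.374)](e^(−0.374×1.83) − e^(−1.31×1.83)) + 3.529 e^(−1.31×1.83)
= 16.77 × (0.5044 − 0.09096) + 3.529 × 0.09096 = 7.252 mg/L.
DO = 11.0 − 7.252 = 3.748 mg/L.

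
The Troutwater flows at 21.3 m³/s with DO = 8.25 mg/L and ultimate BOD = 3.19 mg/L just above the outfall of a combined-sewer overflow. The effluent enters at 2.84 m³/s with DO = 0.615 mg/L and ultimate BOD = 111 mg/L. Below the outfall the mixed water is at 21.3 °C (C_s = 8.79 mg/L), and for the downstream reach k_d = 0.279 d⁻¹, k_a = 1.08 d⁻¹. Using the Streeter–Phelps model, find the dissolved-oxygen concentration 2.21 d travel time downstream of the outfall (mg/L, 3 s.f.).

Mixed DO = (21.3×8.25 + 2.84×0.615)/(21.3+2.84) = 177.5/24.14 = 7.352 mg/L.
Mixed L₀ = (21.3×3.19 + 2.84×111)/(24.14) = 383.2/24.14 = 15.87 mg/L.
Initial deficit D₀ = C_s − DO₀ = 8.79 − 7.352 = 1.438 mg/L.
D(2.21) = [0.279×15.87/(1.08−0.279)](e^(−0.279×2.21) − e^(−1.08×2.21)) + 1.438 e^(−1.08×2.21)
= 5.529 × (0.5398 − 0.09192) + 1.438 × 0.09192 = 2.608 mg/L.
DO = 8.79 − 2.608 = 6.182 mg/L.

DO ≈ 6.18 mg/L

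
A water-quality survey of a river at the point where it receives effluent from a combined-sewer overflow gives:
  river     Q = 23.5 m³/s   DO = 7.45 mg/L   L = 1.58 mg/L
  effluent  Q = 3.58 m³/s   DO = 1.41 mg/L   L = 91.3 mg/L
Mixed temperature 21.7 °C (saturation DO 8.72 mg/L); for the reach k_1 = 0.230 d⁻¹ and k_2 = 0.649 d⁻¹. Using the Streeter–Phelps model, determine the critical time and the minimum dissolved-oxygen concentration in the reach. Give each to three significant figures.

Mixed DO = (23.5×7.45 + 3.58×1.41)/(23.5+3.58) = 180.1/27.08 = 6.652 mg/L.
Mixed L₀ = (23.5×1.58 + 3.58×91.3)/(27.08) = 364.0/27.08 = 13.44 mg/L.
Initial deficit D₀ = C_s − DO₀ = 8.72 − 6.652 = 2.068 mg/L.
t_c = (1/0.4190) ln[(0.649/0.230)(1 − 2.068×0.4190/(0.230×13.44))] = 2.387 × ln(2.031) = 1.691 d.
D_c = (0.230/0.649) × 13.44 × e^(−0.230×1.691) = 0.3544 × 13.44 × 0.6778 = 3.229 mg/L.
Minimum DO = 8.72 − 3.229 = 5.491 mg/L.

t_c ≈ 1.69 d; minimum DO ≈ 5.49 mg/L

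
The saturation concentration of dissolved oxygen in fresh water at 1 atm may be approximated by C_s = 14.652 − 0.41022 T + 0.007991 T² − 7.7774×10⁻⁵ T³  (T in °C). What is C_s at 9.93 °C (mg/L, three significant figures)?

C_s ≈ 11.3 mg/L

C_s = 14.652 − 0.41022×9.93 + 0.007991×9.93² − 7.7774×10⁻⁵×9.93³ = 11.29 mg/L.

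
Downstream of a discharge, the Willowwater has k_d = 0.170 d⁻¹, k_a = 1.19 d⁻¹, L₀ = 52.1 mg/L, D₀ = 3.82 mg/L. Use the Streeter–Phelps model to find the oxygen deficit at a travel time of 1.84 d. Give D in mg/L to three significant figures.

D ≈ 5.81 mg/L

k_d L₀/(k_a−k_d) = 0.170×52.1/(1.19−0.170) = 8.857/1.020 = 8.683 mg/L.
e^(−k_d t) = e^(−0.170×1.840) = 0.7314; e^(−k_a t) = e^(−1.19×1.840) = 0.1120.
D = 8.683 × (0.7314 − 0.1120) + 3.82 × 0.1120 = 5.379 + 0.4277 = 5.806 mg/L.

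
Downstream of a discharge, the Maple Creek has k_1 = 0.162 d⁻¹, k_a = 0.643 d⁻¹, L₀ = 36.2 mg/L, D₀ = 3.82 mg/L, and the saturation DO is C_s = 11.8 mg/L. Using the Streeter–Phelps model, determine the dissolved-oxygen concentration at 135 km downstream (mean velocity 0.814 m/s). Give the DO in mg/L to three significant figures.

Travel time t = x/v = 135 km / (0.814 m/s) = 135000 m / 0.814 m/s = 165800 s = 1.920 d.
k_1 L₀/(k_a−k_1) = 0.162×36.2/(0.643−0.162) = 5.864/0.4810 = 12.19 mg/L.
e^(−k_1 t) = e^(−0.162×1.920) = 0.7327; e^(−k_a t) = e^(−0.643×1.920) = 0.2911.
D = 12.19 × (0.7327 − 0.2911) + 3.82 × 0.2911 = 5.385 + 1.112 = 6.497 mg/L.
DO = C_s − D = 11.8 − 6.497 = 5.303 mg/L.

DO ≈ 5.30 mg/L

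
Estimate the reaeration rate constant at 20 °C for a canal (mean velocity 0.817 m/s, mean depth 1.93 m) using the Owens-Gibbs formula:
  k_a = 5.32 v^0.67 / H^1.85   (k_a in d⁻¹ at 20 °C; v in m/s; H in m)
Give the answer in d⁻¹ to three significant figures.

k_a ≈ 1.38 d⁻¹

k_a = 5.32 × 0.817^0.67 / 1.93^1.85 = 5.32 × 0.8734 / 3.375 = 1.377 d⁻¹.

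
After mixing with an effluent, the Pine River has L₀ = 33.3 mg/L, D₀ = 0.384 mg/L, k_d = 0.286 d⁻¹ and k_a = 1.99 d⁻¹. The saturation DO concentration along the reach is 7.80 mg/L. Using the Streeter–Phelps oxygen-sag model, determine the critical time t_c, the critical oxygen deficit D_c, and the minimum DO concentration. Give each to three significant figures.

t_c = [1/(k_a−k_d)] ln[(k_a/k_d)(1 − D₀(k_a−k_d)/(k_d L₀))]
= [1/(1.99−0.286)] ln[(1.99/0.286)(1 − 0.384×1.704/(0.286×33.3))]
= (1/1.704) ln[6.958 × 0.9313] = 0.5869 × ln(6.480) = 0.5869 × 1.869 = 1.097 d.
L(t_c) = L₀ e^(−k_d t_c) = 33.3 × 0.7308 = 24.33 mg/L, and at the critical point k_a D_c = k_d L, so D_c = (0.286/1.99) × 24.33 = 3.497 mg/L.
Minimum DO = C_s − D_c = 7.80 − 3.497 = 4.303 mg/L.

t_c ≈ 1.10 d; D_c ≈ 3.50 mg/L; min DO ≈ 4.30 mg/L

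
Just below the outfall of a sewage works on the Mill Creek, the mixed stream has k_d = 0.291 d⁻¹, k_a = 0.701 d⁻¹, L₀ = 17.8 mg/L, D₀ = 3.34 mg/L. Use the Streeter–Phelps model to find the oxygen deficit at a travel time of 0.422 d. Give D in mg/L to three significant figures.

k_d L₀/(k_a−k_d) = 0.291×17.8/(0.701−0.291) = 5.180/0.4100 = 12.63 mg/L.
e^(−k_d t) = e^(−0.291×0.4220) = 0.8844; e^(−k_a t) = e^(−0.701×0.4220) = 0.7439.
D = 12.63 × (0.8844 − 0.7439) + 3.34 × 0.7439 = 1.775 + 2.485 = 4.260 mg/L.

D ≈ 4.26 mg/L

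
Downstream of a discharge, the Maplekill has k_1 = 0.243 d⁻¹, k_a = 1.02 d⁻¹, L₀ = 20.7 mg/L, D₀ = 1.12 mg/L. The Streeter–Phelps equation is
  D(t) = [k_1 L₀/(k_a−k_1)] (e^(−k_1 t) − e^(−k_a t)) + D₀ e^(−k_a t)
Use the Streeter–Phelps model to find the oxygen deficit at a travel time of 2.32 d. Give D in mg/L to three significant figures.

D ≈ 3.18 mg/L

k_1 L₀/(k_a−k_1) = 0.243×20.7/(1.02−0.243) = 5.030/0.7770 = 6.474 mg/L.
e^(−k_1 t) = e^(−0.243×2.320) = 0.5691; e^(−k_a t) = e^(−1.02×2.320) = 0.09382.
D = 6.474 × (0.5691 − 0.09382) + 1.12 × 0.09382 = 3.077 + 0.1051 = 3.182 mg/L.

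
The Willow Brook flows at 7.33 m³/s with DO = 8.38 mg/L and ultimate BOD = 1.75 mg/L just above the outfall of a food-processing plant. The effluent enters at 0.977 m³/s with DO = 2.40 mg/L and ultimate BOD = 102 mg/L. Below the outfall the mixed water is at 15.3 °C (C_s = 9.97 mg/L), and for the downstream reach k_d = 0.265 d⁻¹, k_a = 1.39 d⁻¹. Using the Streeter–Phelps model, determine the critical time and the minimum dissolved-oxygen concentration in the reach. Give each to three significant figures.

t_c ≈ 0.345 d; minimum DO ≈ 7.61 mg/L

Mixed DO = (7.33×8.38 + 0.977×2.40)/(7.33+0.977) = 63.77/8.307 = 7.677 mg/L.
Mixed L₀ = (7.33×1.75 + 0.977×102)/(8.307) = 112.5/8.307 = 13.54 mg/L.
Initial deficit D₀ = C_s − DO₀ = 9.97 − 7.677 = 2.293 mg/L.
t_c = (1/1.125) ln[(1.39/0.265)(1 − 2.293×1.125/(0.265×13.54))] = 0.8889 × ln(1.474) = 0.3448 d.
D_c = (0.265/1.39) × 13.54 × e^(−0.265×0.3448) = 0.1906 × 13.54 × 0.9127 = 2.356 mg/L.
Minimum DO = 9.97 − 2.356 = 7.614 mg/L.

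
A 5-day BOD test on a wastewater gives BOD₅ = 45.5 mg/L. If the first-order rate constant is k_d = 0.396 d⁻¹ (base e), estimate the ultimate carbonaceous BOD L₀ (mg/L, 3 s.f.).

BOD₅ = L₀(1 − e^(−5k_d)) ⇒ L₀ = BOD₅ / (1 − e^(−5×0.396))
= 45.5 / (1 − 0.1381) = 45.5 / 0.8619 = 52.79 mg/L.

L₀ ≈ 52.8 mg/L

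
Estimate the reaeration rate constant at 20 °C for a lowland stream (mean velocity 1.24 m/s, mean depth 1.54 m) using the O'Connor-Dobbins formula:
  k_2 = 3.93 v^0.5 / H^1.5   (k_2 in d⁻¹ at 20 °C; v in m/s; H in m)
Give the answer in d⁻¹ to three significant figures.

k_2 = 3.93 × 1.24^0.5 / 1.54^1.5 = 3.93 × 1.114 / 1.911 = 2.290 d⁻¹.

k_2 ≈ 2.29 d⁻¹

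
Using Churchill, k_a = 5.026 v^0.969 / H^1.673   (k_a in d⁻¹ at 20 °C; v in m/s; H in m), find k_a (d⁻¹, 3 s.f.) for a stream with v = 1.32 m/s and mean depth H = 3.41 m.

k_a = 5.026 × 1.32^0.969 / 3.41^1.673 = 5.026 × 1.309 / 7.786 = 0.8448 d⁻¹.

k_a ≈ 0.845 d⁻¹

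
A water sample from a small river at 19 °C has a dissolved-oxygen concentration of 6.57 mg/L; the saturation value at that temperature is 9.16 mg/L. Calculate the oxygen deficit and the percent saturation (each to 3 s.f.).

D ≈ 2.59 mg/L; 71.7 % saturation

D = C_s − C = 9.16 − 6.57 = 2.59 mg/L.
% saturation = 6.57/9.16 × 100 = 71.7 %.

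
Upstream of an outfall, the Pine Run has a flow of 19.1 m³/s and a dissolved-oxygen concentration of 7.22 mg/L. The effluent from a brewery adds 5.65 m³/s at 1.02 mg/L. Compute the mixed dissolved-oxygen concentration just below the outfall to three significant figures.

5.80 mg/L

Flow-weighted mixing: C = (Q_r C_r + Q_w C_w)/(Q_r + Q_w)
= (19.1×7.22 + 5.65×1.02)/(19.1 + 5.65) = 143.7/24.75 = 5.805 mg/L.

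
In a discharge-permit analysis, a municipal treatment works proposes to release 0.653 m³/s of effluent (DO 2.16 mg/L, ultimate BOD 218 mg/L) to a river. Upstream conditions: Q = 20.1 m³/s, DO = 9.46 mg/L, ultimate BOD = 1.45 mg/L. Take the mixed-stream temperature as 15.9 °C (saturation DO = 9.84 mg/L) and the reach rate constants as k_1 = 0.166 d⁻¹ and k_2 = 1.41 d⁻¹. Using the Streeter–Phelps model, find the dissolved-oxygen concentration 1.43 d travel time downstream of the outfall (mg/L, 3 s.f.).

DO ≈ 9.04 mg/L

Mixed DO = (20.1×9.46 + 0.653×2.16)/(20.1+0.653) = 191.6/20.75 = 9.230 mg/L.
Mixed L₀ = (20.1×1.45 + 0.653×218)/(20.75) = 171.5/20.75 = 8.264 mg/L.
Initial deficit D₀ = C_s − DO₀ = 9.84 − 9.230 = 0.6097 mg/L.
D(1.43) = [0.166×8.264/(1.41−0.166)](e^(−0.166×1.43) − e^(−1.41×1.43)) + 0.6097 e^(−1.41×1.43)
= 1.103 × (0.7887 − 0.1331) + 0.6097 × 0.1331 = 0.8041 mg/L.
DO = 9.84 − 0.8041 = 9.036 mg/L.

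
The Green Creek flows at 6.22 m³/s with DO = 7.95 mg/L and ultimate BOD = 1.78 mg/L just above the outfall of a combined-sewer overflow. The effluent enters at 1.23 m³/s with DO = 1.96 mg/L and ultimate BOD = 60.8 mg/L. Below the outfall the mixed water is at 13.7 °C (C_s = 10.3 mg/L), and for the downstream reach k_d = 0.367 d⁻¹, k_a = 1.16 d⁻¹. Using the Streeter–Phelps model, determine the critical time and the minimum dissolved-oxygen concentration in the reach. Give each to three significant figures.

Mixed DO = (6.22×7.95 + 1.23×1.96)/(6.22+1.23) = 51.86/7.450 = 6.961 mg/L.
Mixed L₀ = (6.22×1.78 + 1.23×60.8)/(7.450) = 85.86/7.450 = 11.52 mg/L.
Initial deficit D₀ = C_s − DO₀ = 10.3 − 6.961 = 3.339 mg/L.
t_c = (1/0.7930) ln[(1.16/0.367)(1 − 3.339×0.7930/(0.367×11.52))] = 1.261 × ln(1.182) = 0.2108 d.
D_c = (0.367/1.16) × 11.52 × e^(−0.367×0.2108) = 0.3164 × 11.52 × 0.9255 = 3.375 mg/L.
Minimum DO = 10.3 − 3.375 = 6.925 mg/L.

t_c ≈ 0.211 d; minimum DO ≈ 6.93 mg/L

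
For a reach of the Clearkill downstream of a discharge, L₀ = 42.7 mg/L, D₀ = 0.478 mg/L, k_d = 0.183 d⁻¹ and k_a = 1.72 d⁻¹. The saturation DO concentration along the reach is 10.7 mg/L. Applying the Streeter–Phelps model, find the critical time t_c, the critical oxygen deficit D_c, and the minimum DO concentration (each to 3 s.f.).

t_c ≈ 1.39 d; D_c ≈ 3.52 mg/L; min DO ≈ 7.18 mg/L

t_c = [1/(k_a−k_d)] ln[(k_a/k_d)(1 − D₀(k_a−k_d)/(k_d L₀))]
= [1/(1.72−0.183)] ln[(1.72/0.183)(1 − 0.478×1.537/(0.183×42.7))]
= (1/1.537) ln[9.399 × 0.9060] = 0.6506 × ln(8.515) = 0.6506 × 2.142 = 1.394 d.
D_c = (k_d/k_a) L₀ e^(−k_d t_c) = (0.183/1.72) × 42.7 × e^(−0.183×1.394) = 0.1064 × 42.7 × 0.7749 = 3.520 mg/L.
Minimum DO = C_s − D_c = 10.7 − 3.520 = 7.180 mg/L.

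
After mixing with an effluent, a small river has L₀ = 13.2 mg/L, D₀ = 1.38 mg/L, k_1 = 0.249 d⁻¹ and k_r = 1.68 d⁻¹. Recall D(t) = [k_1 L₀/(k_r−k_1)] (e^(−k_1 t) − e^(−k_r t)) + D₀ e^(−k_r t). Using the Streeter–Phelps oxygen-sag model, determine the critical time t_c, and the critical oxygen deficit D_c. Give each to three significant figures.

With k_r/k_1 = 6.747 and 1 − D₀(k_r−k_1)/(k_1 L₀) = 0.3992,
t_c = ln(6.747 × 0.3992) / (1.68 − 0.249) = ln(2.693) / 1.431 = 0.9907/1.431 = 0.6923 d.
L(t_c) = L₀ e^(−k_1 t_c) = 13.2 × 0.8416 = 11.11 mg/L, and at the critical point k_r D_c = k_1 L, so D_c = (0.249/1.68) × 11.11 = 1.647 mg/L.

t_c ≈ 0.692 d; D_c ≈ 1.65 mg/L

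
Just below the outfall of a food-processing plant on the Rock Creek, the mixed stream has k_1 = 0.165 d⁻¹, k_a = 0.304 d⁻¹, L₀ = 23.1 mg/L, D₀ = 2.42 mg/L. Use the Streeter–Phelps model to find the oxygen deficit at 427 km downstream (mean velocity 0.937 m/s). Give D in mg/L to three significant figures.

D ≈ 6.45 mg/L

Travel time t = x/v = 427 km / (0.937 m/s) = 427000 m / 0.937 m/s = 455700 s = 5.274 d.
k_1 L₀/(k_a−k_1) = 0.165×23.1/(0.304−0.165) = 3.812/0.1390 = 27.42 mg/L.
e^(−k_1 t) = e^(−0.165×5.274) = 0.4188; e^(−k_a t) = e^(−0.304×5.274) = 0.2012.
D = 27.42 × (0.4188 − 0.2012) + 2.42 × 0.2012 = 5.968 + 0.4869 = 6.454 mg/L.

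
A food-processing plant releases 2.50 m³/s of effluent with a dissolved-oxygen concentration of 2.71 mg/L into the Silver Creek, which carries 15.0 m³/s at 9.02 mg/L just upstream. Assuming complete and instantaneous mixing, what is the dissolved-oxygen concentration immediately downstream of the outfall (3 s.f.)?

8.12 mg/L

Flow-weighted mixing: C = (Q_r C_r + Q_w C_w)/(Q_r + Q_w)
= (15.0×9.02 + 2.50×2.71)/(15.0 + 2.50) = 142.1/17.50 = 8.119 mg/L.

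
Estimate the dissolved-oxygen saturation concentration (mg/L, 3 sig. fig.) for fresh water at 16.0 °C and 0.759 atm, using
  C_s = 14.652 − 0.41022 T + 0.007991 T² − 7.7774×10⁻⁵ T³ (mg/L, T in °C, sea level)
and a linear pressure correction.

C_s ≈ 7.45 mg/L

At sea level: C_s = 14.652 − 0.41022×16.0 + 0.007991×16.0² − 7.7774×10⁻⁵×16.0³ = 9.816 mg/L.
Pressure correction: C_s' = 9.816 × 0.759 = 7.450 mg/L.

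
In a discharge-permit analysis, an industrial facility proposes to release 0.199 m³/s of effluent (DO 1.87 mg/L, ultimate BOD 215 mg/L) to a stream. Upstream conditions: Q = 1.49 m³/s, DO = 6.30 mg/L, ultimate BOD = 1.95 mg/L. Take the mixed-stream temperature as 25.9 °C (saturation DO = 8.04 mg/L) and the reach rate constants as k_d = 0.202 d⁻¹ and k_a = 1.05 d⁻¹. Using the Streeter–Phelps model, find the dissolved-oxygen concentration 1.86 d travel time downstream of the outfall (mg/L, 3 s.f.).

DO ≈ 4.21 mg/L

Mixed DO = (1.49×6.30 + 0.199×1.87)/(1.49+0.199) = 9.759/1.689 = 5.778 mg/L.
Mixed L₀ = (1.49×1.95 + 0.199×215)/(1.689) = 45.69/1.689 = 27.05 mg/L.
Initial deficit D₀ = C_s − DO₀ = 8.04 − 5.778 = 2.262 mg/L.
D(1.86) = [0.202×27.05/(1.05−0.202)](e^(−0.202×1.86) − e^(−1.05×1.86)) + 2.262 e^(−1.05×1.86)
= 6.444 × (0.6868 − 0.1418) + 2.262 × 0.1418 = 3.832 mg/L.
DO = 8.04 − 3.832 = 4.208 mg/L.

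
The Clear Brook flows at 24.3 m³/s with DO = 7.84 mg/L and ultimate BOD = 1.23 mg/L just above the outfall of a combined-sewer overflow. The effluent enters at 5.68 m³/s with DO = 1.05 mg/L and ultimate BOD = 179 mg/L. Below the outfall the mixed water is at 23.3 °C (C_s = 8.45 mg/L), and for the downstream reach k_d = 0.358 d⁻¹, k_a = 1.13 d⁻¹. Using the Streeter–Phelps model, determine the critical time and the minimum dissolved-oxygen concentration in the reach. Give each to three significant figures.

Mixed DO = (24.3×7.84 + 5.68×1.05)/(24.3+5.68) = 196.5/29.98 = 6.554 mg/L.
Mixed L₀ = (24.3×1.23 + 5.68×179)/(29.98) = 1047/29.98 = 34.91 mg/L.
Initial deficit D₀ = C_s − DO₀ = 8.45 − 6.554 = 1.896 mg/L.
t_c = (1/0.7720) ln[(1.13/0.358)(1 − 1.896×0.7720/(0.358×34.91))] = 1.295 × ln(2.787) = 1.328 d.
D_c = (0.358/1.13) × 34.91 × e^(−0.358×1.328) = 0.3168 × 34.91 × 0.6217 = 6.876 mg/L.
Minimum DO = 8.45 − 6.876 = 1.574 mg/L.

t_c ≈ 1.33 d; minimum DO ≈ 1.57 mg/L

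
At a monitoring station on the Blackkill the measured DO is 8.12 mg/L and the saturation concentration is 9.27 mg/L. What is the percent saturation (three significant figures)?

87.6 % saturation

% saturation = C/C_s × 100 = 8.12/9.27 × 100 = 87.6 %.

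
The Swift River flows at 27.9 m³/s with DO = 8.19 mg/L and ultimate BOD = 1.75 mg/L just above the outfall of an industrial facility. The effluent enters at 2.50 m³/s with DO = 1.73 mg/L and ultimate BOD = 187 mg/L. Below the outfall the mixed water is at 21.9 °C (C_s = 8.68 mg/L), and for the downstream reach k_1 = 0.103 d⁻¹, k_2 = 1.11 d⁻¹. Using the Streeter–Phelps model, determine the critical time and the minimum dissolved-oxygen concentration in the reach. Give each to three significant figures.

Mixed DO = (27.9×8.19 + 2.50×1.73)/(27.9+2.50) = 232.8/30.40 = 7.659 mg/L.
Mixed L₀ = (27.9×1.75 + 2.50×187)/(30.40) = 516.3/30.40 = 16.98 mg/L.
Initial deficit D₀ = C_s − DO₀ = 8.68 − 7.659 = 1.021 mg/L.
t_c = (1/1.007) ln[(1.11/0.103)(1 − 1.021×1.007/(0.103×16.98))] = 0.9930 × ln(4.441) = 1.481 d.
D_c = (0.103/1.11) × 16.98 × e^(−0.103×1.481) = 0.09279 × 16.98 × 0.8586 = 1.353 mg/L.
Minimum DO = 8.68 − 1.353 = 7.327 mg/L.

t_c ≈ 1.48 d; minimum DO ≈ 7.33 mg/L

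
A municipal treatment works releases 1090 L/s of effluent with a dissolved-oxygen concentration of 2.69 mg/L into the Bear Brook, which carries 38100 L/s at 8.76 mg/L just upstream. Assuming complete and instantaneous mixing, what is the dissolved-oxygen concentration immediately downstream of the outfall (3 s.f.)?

Flow-weighted mixing: C = (Q_r C_r + Q_w C_w)/(Q_r + Q_w)
= (38100×8.76 + 1090×2.69)/(38100 + 1090) = 336700/39190 = 8.591 mg/L.

8.59 mg/L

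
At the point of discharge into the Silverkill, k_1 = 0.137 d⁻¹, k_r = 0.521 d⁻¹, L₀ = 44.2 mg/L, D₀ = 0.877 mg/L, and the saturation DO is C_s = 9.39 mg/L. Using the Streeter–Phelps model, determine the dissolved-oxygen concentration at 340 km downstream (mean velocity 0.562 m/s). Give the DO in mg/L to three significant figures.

Travel time t = x/v = 340 km / (0.562 m/s) = 340000 m / 0.562 m/s = 605000 s = 7.002 d.
k_1 L₀/(k_r−k_1) = 0.137×44.2/(0.521−0.137) = 6.055/0.3840 = 15.77 mg/L.
e^(−k_1 t) = e^(−0.137×7.002) = 0.3832; e^(−k_r t) = e^(−0.521×7.002) = 0.02604.
D = 15.77 × (0.3832 − 0.02604) + 0.877 × 0.02604 = 5.632 + 0.02284 = 5.654 mg/L.
DO = C_s − D = 9.39 − 5.654 = 3.736 mg/L.

DO ≈ 3.74 mg/L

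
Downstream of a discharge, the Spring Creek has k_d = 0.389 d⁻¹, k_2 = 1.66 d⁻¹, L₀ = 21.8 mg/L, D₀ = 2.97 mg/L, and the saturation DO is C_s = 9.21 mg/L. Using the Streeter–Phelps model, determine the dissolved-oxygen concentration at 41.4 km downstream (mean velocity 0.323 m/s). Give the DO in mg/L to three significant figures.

Travel time t = x/v = 41.4 km / (0.323 m/s) = 41400 m / 0.323 m/s = 128200 s = 1.483 d.
k_d L₀/(k_2−k_d) = 0.389×21.8/(1.66−0.389) = 8.480/1.271 = 6.672 mg/L.
e^(−k_d t) = e^(−0.389×1.483) = 0.5615; e^(−k_2 t) = e^(−1.66×1.483) = 0.08521.
D = 6.672 × (0.5615 − 0.08521) + 2.97 × 0.08521 = 3.178 + 0.2531 = 3.431 mg/L.
DO = C_s − D = 9.21 − 3.431 = 5.779 mg/L.

DO ≈ 5.78 mg/L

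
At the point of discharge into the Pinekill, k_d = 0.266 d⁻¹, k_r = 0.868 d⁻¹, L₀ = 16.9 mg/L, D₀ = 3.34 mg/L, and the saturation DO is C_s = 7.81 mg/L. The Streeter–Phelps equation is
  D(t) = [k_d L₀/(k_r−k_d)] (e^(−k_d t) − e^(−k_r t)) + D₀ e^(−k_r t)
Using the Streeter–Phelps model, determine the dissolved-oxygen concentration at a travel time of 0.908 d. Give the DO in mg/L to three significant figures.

DO ≈ 3.82 mg/L

k_d L₀/(k_r−k_d) = 0.266×16.9/(0.868−0.266) = 4.495/0.6020 = 7.467 mg/L.
e^(−k_d t) = e^(−0.266×0.9080) = 0.7854; e^(−k_r t) = e^(−0.868×0.9080) = 0.4547.
D = 7.467 × (0.7854 − 0.4547) + 3.34 × 0.4547 = 2.470 + 1.519 = 3.988 mg/L.
DO = C_s − D = 7.81 − 3.988 = 3.822 mg/L.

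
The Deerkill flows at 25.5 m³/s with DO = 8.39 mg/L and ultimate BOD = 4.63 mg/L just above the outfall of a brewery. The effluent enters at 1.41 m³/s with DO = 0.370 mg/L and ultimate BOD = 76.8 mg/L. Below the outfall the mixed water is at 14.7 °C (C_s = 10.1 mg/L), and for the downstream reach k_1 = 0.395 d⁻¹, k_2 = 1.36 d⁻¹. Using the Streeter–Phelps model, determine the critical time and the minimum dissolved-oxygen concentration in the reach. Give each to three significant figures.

t_c ≈ 0.282 d; minimum DO ≈ 7.91 mg/L

Mixed DO = (25.5×8.39 + 1.41×0.370)/(25.5+1.41) = 214.5/26.91 = 7.970 mg/L.
Mixed L₀ = (25.5×4.63 + 1.41×76.8)/(26.91) = 226.4/26.91 = 8.411 mg/L.
Initial deficit D₀ = C_s − DO₀ = 10.1 − 7.970 = 2.130 mg/L.
t_c = (1/0.9650) ln[(1.36/0.395)(1 − 2.130×0.9650/(0.395×8.411))] = 1.036 × ln(1.313) = 0.2820 d.
D_c = (0.395/1.36) × 8.411 × e^(−0.395×0.2820) = 0.2904 × 8.411 × 0.8946 = 2.185 mg/L.
Minimum DO = 10.1 − 2.185 = 7.915 mg/L.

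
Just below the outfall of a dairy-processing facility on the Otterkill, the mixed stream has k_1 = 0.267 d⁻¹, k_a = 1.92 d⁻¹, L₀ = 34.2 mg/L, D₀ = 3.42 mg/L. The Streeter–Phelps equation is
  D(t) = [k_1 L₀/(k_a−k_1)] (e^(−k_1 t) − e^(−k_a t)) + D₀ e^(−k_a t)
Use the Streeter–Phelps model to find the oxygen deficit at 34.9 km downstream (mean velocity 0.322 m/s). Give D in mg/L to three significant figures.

D ≈ 3.76 mg/L

Travel time t = x/v = 34.9 km / (0.322 m/s) = 34900 m / 0.322 m/s = 108400 s = 1.254 d.
k_1 L₀/(k_a−k_1) = 0.267×34.2/(1.92−0.267) = 9.131/1.653 = 5.524 mg/L.
e^(−k_1 t) = e^(−0.267×1.254) = 0.7154; e^(−k_a t) = e^(−1.92×1.254) = 0.08994.
D = 5.524 × (0.7154 − 0.08994) + 3.42 × 0.08994 = 3.455 + 0.3076 = 3.763 mg/L.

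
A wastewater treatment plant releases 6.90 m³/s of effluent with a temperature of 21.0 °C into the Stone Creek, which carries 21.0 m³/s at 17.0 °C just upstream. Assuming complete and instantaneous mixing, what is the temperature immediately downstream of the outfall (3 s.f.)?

Flow-weighted mixing: C = (Q_r C_r + Q_w C_w)/(Q_r + Q_w)
= (21.0×17.0 + 6.90×21.0)/(21.0 + 6.90) = 501.9/27.90 = 17.99 °C.

18.0 °C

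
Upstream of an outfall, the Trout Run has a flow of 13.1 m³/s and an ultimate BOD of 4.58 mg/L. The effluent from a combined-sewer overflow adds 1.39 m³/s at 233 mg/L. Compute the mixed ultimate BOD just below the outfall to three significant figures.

Flow-weighted mixing: C = (Q_r C_r + Q_w C_w)/(Q_r + Q_w)
= (13.1×4.58 + 1.39×233)/(13.1 + 1.39) = 383.9/14.49 = 26.49 mg/L.

26.5 mg/L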